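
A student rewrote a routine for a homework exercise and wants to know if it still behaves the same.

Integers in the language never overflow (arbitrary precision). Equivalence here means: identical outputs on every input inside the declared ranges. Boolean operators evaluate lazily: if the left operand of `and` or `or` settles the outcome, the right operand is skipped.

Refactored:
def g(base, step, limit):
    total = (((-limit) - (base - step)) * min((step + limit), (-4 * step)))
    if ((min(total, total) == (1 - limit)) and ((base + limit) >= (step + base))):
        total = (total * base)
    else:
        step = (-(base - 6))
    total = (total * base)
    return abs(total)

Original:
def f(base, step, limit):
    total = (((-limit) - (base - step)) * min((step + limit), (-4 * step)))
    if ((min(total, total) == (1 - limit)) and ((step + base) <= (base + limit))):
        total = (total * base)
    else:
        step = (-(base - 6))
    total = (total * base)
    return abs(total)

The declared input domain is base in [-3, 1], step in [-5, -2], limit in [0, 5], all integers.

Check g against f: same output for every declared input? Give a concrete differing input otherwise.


The two versions differ — the changes include comparison usage differs.
As a probe, take base=0, step=-5, limit=3: f runs total=16, then ((min(total, total) == (1 - limit)) and ((step + base) <= (base + limit))) is false, then step=6, then total=0, then returns 0; g runs total=16, then ((min(total, total) == (1 - limit)) and ((base + limit) >= (step + base))) is false, then step=6, then total=0, then returns 0; both end at 0.
Across all 120 domain points the two functions coincide.
verdict: equivalent


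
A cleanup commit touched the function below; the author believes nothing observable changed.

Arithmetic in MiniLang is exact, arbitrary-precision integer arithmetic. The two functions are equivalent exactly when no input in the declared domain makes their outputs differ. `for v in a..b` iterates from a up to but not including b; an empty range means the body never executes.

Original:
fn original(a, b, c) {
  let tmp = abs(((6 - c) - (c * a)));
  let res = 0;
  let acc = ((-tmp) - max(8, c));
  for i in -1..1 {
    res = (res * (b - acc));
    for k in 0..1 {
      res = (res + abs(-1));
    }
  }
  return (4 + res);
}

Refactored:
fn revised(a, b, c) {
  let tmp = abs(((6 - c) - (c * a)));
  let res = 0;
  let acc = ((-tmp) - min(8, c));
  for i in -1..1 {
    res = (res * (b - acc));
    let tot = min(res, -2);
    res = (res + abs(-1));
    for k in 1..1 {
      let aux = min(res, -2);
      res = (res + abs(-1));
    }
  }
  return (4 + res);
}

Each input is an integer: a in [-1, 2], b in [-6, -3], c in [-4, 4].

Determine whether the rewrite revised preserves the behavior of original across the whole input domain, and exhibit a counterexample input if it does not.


The rewrite breaks on a=-1, b=-6, c=-4, where the results are 13 and 1.
original: tmp = 6; res = 0; acc = -14; [i=-1]; res = 0; [k=0]; res = 1; [i=0]; res = 8; [k=0]; res = 9; return 13
revised: tmp = 6; res = 0; acc = -2; [i=-1]; res = 0; tot = -2; res = 1; the k loop: no iterations; [i=0]; res = -4; tot = -4; res = -3; the k loop: no iterations; return 1
verdict: not equivalent; witness: a=-1, b=-6, c=-4


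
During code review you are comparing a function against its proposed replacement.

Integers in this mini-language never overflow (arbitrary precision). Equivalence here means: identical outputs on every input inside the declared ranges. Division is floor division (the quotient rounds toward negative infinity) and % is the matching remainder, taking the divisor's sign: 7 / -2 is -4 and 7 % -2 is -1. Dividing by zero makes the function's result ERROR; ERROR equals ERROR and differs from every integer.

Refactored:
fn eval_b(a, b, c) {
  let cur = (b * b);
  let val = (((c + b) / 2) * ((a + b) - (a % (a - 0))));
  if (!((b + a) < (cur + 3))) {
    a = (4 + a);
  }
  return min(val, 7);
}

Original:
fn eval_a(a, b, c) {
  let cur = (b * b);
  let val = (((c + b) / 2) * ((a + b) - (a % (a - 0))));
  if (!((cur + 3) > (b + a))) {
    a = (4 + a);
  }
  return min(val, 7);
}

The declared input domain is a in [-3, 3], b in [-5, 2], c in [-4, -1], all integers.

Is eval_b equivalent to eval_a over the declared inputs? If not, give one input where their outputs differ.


The two are interchangeable: comparison usage differs, and every declared input agrees.
As a probe, take a=-1, b=-2, c=-2: eval_a runs cur=4, then val=6, then (!((cur + 3) > (b + a))) is false, then returns 6; eval_b runs cur=4, then val=6, then (!((b + a) < (cur + 3))) is false, then returns 6; both end at 6.
An exhaustive pass over the 224 declared inputs shows identical outputs.
verdict: equivalent


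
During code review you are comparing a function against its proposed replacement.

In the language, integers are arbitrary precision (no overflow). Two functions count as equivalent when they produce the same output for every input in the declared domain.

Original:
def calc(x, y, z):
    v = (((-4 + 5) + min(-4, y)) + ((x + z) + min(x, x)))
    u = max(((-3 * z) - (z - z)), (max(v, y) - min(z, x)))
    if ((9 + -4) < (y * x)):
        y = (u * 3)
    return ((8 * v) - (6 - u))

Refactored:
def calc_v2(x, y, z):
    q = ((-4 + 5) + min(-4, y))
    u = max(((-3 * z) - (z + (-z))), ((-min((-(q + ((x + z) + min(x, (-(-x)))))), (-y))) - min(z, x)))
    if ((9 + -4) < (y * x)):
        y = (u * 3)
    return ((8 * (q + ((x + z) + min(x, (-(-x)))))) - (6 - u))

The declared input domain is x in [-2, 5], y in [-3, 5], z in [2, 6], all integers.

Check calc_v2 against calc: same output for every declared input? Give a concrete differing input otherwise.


The two versions differ — the changes include min/max/abs usage differs; also arithmetic usage differs; also local variable names differ.
Spot check at x=-2, y=0, z=6 — calc: v=-1, then u=2, then ((9 + -4) < (y * x)) is false, then returns -12. calc_v2: q=-3, then u=2, then ((9 + -4) < (y * x)) is false, then returns -12. Both give -12.
Checked all 360 inputs in the declared domain: the outputs agree on every one.
verdict: equivalent


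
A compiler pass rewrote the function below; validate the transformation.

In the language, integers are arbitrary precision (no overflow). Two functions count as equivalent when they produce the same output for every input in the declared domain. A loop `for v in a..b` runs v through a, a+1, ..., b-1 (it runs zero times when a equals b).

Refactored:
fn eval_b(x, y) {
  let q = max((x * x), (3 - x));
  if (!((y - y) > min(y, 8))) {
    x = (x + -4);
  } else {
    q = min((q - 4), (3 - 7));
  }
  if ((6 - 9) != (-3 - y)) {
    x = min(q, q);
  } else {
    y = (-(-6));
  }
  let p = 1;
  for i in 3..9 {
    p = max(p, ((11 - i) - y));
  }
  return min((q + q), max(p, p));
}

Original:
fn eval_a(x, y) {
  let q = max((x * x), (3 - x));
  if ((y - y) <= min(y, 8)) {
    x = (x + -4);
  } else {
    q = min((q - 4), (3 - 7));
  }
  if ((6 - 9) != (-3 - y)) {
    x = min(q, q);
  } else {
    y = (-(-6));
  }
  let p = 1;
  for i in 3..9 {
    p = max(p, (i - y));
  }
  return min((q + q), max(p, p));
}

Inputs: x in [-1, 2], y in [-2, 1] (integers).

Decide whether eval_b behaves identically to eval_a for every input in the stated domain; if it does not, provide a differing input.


Reading the diff, among the changes: boolean connective usage differs; and constant usage differs; and arithmetic usage differs; and comparison usage differs.
As a probe, take x=2, y=-2: eval_a runs q=4, then ((y - y) <= min(y, 8)) is false, then q=-4, then ((6 - 9) != (-3 - y)) is true, then x=-4, then p=1, then (i=3), then p=5, then (i=4), then p=6, then (i=5), then p=7, then (i=6), then p=8, then (i=7), then p=9, then (i=8), then p=10, then returns -8; eval_b runs q=4, then (!((y - y) > min(y, 8))) is false, then q=-4, then ((6 - 9) != (-3 - y)) is true, then x=-4, then p=1, then (i=3), then p=10, then (i=4), then p=10, then (i=5), then p=10, then (i=6), then p=10, then (i=7), then p=10, then (i=8), then p=10, then returns -8; both end at -8.
Checked all 16 inputs in the declared domain: the outputs agree on every one.
verdict: equivalent


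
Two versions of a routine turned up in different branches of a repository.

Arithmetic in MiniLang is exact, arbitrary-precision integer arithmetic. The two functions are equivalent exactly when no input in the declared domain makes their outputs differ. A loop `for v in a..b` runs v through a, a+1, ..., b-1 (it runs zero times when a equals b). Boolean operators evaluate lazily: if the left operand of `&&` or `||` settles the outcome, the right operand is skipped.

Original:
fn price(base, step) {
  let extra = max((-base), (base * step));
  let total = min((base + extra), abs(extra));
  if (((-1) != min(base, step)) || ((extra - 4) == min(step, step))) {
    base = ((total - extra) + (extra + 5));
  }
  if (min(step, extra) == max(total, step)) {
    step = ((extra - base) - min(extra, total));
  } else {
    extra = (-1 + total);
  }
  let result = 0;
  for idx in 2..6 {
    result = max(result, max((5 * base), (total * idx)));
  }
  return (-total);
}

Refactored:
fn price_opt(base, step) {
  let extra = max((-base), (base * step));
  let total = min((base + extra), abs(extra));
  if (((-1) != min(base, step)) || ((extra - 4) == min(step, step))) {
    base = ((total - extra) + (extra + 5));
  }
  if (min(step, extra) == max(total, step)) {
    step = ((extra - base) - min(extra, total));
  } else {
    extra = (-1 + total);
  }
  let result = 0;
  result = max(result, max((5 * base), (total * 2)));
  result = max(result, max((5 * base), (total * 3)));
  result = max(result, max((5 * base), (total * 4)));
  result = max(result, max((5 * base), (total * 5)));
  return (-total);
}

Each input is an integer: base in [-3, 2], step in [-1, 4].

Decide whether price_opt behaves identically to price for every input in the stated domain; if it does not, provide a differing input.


Behavior is preserved: although statement counts differ, and min/max/abs usage differs, and loop structure differs, and constant usage differs, and local variable names differ, and arithmetic usage differs, the outputs never diverge.
As a probe, take base=-2, step=1: price runs extra=2, then total=0, then (((-1) != min(base, step)) || ((extra - 4) == min(step, step))) is true, then base=5, then (min(step, extra) == max(total, step)) is true, then step=-3, then result=0, then (idx=2), then result=25, then (idx=3), then result=25, then (idx=4), then result=25, then (idx=5), then result=25, then returns 0; price_opt runs extra=2, then total=0, then (((-1) != min(base, step)) || ((extra - 4) == min(step, step))) is true, then base=5, then (min(step, extra) == max(total, step)) is true, then step=-3, then result=0, then result=25, then result=25, then result=25, then result=25, then returns 0; both end at 0.
Checked all 36 inputs in the declared domain: the outputs agree on every one.
verdict: equivalent


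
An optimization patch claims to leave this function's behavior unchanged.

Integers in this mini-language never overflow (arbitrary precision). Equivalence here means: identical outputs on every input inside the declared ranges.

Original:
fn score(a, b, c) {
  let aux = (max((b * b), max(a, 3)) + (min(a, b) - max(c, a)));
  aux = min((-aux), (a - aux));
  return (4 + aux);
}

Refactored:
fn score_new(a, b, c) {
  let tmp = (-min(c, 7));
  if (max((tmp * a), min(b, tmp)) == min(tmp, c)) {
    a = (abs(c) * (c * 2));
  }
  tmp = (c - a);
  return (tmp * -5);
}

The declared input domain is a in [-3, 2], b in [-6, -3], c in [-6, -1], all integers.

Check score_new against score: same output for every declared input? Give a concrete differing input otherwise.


a=-3, b=-6, c=-6 yields -32 from score but -330 from score_new.
verdict: not equivalent; witness: a=-3, b=-6, c=-6


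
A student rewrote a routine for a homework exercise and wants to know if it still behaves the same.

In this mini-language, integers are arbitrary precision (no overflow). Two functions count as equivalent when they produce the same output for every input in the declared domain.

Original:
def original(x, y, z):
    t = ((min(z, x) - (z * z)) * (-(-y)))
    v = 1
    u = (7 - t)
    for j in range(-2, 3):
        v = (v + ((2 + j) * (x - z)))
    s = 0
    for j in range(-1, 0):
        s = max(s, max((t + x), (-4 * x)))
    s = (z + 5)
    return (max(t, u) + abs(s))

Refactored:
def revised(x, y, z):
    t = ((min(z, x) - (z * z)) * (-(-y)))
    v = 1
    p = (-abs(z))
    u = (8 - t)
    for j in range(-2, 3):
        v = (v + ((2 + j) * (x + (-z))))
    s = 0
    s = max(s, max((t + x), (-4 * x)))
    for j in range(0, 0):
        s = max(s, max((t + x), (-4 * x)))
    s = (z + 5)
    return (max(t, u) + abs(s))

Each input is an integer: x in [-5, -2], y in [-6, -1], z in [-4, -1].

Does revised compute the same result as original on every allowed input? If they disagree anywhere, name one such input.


Consider the input x=-2, y=-1, z=-1.
original: t becomes 3; next v becomes 1; next u becomes 4; next at j=-2:; next v becomes 1; next at j=-1:; next v becomes 0; next at j=0:; next v becomes -2; next at j=1:; next v becomes -5; next at j=2:; next v becomes -9; next s becomes 0; next at j=-1:; next s becomes 8; next s becomes 4; next final value 8
revised: t becomes 3; next v becomes 1; next p becomes -1; next u becomes 5; next at j=-2:; next v becomes 1; next at j=-1:; next v becomes 0; next at j=0:; next v becomes -2; next at j=1:; next v becomes -5; next at j=2:; next v becomes -9; next s becomes 0; next s becomes 8; next j never enters its loop body; next s becomes 4; next final value 9
8 against 9: the behavior changed.
verdict: not equivalent; witness: x=-2, y=-1, z=-1


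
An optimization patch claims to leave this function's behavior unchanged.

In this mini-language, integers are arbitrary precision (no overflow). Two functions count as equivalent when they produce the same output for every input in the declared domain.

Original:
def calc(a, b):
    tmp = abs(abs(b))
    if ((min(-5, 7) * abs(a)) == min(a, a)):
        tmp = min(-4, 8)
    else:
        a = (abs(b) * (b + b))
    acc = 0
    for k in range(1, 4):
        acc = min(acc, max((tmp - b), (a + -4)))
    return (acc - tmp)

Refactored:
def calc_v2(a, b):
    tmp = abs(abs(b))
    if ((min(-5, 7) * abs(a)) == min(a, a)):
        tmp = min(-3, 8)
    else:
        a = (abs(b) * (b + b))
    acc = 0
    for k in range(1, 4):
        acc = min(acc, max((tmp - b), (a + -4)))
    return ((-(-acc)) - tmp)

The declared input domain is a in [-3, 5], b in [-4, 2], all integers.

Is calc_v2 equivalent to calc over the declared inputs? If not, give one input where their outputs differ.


There is a counterexample at a=0, b=-4: 4 on one side, 3 on the other.
calc: tmp := 4 | ((min(-5, 7) * abs(a)) == min(a, a)): true | tmp := -4 | acc := 0 | iter k=1: | acc := 0 | iter k=2: | acc := 0 | iter k=3: | acc := 0 | result 4
calc_v2: tmp := 4 | ((min(-5, 7) * abs(a)) == min(a, a)): true | tmp := -3 | acc := 0 | iter k=1: | acc := 0 | iter k=2: | acc := 0 | iter k=3: | acc := 0 | result 3
verdict: not equivalent; witness: a=0, b=-4


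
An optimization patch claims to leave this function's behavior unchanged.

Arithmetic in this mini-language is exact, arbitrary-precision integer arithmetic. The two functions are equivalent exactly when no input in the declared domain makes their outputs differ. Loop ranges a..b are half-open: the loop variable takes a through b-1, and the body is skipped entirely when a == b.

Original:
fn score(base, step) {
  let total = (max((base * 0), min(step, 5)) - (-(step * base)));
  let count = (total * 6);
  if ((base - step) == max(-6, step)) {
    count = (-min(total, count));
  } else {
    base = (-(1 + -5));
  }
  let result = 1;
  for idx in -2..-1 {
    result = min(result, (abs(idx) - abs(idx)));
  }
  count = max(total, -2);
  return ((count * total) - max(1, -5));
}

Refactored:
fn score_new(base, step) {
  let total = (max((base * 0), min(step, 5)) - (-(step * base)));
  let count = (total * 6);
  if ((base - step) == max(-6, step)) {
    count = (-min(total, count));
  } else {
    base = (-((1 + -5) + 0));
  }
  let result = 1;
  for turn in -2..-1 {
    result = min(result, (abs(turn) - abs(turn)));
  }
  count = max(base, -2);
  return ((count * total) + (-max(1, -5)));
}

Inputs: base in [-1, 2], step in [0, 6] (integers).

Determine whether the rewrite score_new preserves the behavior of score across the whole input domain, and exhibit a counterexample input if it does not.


On input base=-1, step=6, score returns 0 while score_new returns -5.
verdict: not equivalent; witness: base=-1, step=6


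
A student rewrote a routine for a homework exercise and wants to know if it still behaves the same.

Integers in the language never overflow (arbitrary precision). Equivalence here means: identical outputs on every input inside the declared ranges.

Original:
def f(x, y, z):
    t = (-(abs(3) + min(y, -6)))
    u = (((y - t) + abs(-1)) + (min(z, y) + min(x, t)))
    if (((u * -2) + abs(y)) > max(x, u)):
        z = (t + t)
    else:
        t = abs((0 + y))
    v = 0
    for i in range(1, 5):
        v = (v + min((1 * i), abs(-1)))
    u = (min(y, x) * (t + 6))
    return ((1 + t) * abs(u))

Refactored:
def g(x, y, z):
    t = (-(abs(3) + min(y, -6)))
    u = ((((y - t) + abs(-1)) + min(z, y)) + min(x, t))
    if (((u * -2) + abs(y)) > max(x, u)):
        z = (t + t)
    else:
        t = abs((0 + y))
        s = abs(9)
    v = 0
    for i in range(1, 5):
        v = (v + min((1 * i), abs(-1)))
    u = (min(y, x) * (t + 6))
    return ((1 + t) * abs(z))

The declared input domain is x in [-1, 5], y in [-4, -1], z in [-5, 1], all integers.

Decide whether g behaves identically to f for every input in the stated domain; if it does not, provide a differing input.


On input x=-1, y=-4, z=-5, f returns 144 while g returns 24.
verdict: not equivalent; witness: x=-1, y=-4, z=-5


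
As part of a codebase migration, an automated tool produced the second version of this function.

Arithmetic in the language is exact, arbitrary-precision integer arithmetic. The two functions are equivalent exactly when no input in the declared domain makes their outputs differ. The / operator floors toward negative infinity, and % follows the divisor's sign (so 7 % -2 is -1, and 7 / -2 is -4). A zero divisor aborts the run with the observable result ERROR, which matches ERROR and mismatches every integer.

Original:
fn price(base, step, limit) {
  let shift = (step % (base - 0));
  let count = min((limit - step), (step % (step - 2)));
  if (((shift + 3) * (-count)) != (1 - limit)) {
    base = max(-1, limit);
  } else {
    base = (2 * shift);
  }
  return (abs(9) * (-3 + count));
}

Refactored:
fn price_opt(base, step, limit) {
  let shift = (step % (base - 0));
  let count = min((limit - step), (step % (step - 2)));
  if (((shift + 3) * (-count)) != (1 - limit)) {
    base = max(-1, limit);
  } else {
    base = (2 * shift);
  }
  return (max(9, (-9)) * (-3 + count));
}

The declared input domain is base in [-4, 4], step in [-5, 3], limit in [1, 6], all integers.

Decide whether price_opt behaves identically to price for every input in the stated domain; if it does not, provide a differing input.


Reading the diff, among the changes: constant usage differs, min/max/abs usage differs.
As a probe, take base=2, step=2, limit=3: price runs shift = 0; division by zero -> ERROR; price_opt runs shift = 0; division by zero -> ERROR; both end at ERROR.
Checked all 486 inputs in the declared domain: the outputs agree on every one.
verdict: equivalent


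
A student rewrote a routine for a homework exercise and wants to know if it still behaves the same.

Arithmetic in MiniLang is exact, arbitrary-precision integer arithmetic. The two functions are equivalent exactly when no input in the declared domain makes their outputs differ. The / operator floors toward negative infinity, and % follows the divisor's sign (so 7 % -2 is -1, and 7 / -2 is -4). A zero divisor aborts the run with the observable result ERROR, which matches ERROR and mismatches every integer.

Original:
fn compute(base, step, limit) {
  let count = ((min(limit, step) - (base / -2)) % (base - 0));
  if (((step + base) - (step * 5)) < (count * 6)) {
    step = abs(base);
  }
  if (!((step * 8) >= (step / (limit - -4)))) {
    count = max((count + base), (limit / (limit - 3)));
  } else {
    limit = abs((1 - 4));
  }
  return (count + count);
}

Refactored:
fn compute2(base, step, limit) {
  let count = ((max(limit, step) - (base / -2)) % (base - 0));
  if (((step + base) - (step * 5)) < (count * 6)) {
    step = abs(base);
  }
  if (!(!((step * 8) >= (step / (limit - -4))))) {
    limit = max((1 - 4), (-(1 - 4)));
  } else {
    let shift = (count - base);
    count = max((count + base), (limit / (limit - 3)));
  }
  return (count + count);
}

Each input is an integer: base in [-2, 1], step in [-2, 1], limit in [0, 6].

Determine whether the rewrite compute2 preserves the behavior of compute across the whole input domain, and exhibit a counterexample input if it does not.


Run the pair on base=-2, step=0, limit=1.
compute: count=-1, then (((step + base) - (step * 5)) < (count * 6)) is false, then (!((step * 8) >= (step / (limit - -4)))) is false, then limit=3, then returns -2
compute2: count=0, then (((step + base) - (step * 5)) < (count * 6)) is true, then step=2, then (!(!((step * 8) >= (step / (limit - -4))))) is true, then limit=3, then returns 0
-2 vs 0 — the two versions disagree here.
verdict: not equivalent; witness: base=-2, step=0, limit=1


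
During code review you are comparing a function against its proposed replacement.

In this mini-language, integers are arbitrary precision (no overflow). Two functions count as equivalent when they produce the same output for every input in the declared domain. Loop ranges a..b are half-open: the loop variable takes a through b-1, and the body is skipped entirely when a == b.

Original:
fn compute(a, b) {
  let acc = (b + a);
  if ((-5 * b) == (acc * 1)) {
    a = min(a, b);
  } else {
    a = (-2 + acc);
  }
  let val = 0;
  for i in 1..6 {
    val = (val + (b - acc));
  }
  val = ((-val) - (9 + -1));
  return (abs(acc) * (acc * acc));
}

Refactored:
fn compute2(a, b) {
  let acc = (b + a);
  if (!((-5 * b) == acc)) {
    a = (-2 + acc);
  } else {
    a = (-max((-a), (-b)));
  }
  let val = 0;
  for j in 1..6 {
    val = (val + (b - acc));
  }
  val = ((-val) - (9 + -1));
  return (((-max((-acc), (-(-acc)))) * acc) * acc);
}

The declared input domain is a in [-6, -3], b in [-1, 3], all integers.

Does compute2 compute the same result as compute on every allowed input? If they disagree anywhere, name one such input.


Take a=-6, b=-1.
compute: acc=-7, then ((-5 * b) == (acc * 1)) is false, then a=-9, then val=0, then (i=1), then val=6, then (i=2), then val=12, then (i=3), then val=18, then (i=4), then val=24, then (i=5), then val=30, then val=-38, then returns 343
compute2: acc=-7, then (!((-5 * b) == acc)) is true, then a=-9, then val=0, then (j=1), then val=6, then (j=2), then val=12, then (j=3), then val=18, then (j=4), then val=24, then (j=5), then val=30, then val=-38, then returns -343
343 and -343 differ, so these are not the same function on this domain.
verdict: not equivalent; witness: a=-6, b=-1


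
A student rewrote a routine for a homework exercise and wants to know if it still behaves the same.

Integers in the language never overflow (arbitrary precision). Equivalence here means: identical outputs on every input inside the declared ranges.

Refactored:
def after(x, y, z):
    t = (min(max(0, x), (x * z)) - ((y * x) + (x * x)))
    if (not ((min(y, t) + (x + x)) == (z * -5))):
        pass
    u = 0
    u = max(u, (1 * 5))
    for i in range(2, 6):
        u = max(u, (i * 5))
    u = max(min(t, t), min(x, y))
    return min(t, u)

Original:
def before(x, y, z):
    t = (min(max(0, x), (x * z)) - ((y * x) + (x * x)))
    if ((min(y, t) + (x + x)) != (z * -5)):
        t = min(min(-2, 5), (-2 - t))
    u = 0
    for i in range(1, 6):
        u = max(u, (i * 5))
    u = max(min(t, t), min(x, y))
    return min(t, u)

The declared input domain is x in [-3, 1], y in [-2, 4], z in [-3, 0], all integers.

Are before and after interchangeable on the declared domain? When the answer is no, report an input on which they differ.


At x=-3, y=-2, z=-3: before gives -2, after gives -15.
verdict: not equivalent; witness: x=-3, y=-2, z=-3


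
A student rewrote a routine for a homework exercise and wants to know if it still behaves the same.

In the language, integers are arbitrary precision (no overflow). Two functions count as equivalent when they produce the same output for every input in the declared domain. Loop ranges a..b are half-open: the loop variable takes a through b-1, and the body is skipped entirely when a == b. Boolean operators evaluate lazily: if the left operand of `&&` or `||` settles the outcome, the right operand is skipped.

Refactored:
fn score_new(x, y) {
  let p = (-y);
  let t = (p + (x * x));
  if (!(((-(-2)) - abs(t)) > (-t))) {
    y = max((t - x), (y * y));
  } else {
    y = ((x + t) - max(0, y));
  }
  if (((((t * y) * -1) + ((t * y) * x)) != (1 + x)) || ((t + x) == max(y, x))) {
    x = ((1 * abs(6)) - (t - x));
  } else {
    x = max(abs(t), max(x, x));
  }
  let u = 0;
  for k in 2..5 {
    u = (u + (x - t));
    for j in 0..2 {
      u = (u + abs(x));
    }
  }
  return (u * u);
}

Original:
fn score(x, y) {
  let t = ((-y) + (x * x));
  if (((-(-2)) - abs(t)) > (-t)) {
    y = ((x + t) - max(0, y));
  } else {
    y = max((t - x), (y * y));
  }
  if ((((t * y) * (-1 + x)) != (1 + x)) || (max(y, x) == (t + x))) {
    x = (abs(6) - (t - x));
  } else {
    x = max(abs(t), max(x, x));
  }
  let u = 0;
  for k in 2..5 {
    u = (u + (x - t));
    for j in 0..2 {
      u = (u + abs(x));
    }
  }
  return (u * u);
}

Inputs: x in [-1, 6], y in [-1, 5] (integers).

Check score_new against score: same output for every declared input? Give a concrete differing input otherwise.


The two are interchangeable: boolean connective usage differs, and arithmetic usage differs, and constant usage differs, and local variable names differ, and statement counts differ, and every declared input agrees.
Tracing x=-1, y=5: score: t := -4 | (((-(-2)) - abs(t)) > (-t)): false | y := 25 | ((((t * y) * (-1 + x)) != (1 + x)) || (max(y, x) == (t + x))): true | x := 9 | u := 0 | iter k=2: | u := 13 | iter j=0: | u := 22 | iter j=1: | u := 31 | iter k=3: | u := 44 | iter j=0: | u := 53 | iter j=1: | u := 62 | iter k=4: | u := 75 | iter j=0: | u := 84 | iter j=1: | u := 93 | result 8649 | score_new: p := -5 | t := -4 | (!(((-(-2)) - abs(t)) > (-t))): true | y := 25 | (((((t * y) * -1) + ((t * y) * x)) != (1 + x)) || ((t + x) == max(y, x))): true | x := 9 | u := 0 | iter k=2: | u := 13 | iter j=0: | u := 22 | iter j=1: | u := 31 | iter k=3: | u := 44 | iter j=0: | u := 53 | iter j=1: | u := 62 | iter k=4: | u := 75 | iter j=0: | u := 84 | iter j=1: | u := 93 | result 8649 — matching result 8649.
Every one of the 56 inputs gives matching results.
verdict: equivalent


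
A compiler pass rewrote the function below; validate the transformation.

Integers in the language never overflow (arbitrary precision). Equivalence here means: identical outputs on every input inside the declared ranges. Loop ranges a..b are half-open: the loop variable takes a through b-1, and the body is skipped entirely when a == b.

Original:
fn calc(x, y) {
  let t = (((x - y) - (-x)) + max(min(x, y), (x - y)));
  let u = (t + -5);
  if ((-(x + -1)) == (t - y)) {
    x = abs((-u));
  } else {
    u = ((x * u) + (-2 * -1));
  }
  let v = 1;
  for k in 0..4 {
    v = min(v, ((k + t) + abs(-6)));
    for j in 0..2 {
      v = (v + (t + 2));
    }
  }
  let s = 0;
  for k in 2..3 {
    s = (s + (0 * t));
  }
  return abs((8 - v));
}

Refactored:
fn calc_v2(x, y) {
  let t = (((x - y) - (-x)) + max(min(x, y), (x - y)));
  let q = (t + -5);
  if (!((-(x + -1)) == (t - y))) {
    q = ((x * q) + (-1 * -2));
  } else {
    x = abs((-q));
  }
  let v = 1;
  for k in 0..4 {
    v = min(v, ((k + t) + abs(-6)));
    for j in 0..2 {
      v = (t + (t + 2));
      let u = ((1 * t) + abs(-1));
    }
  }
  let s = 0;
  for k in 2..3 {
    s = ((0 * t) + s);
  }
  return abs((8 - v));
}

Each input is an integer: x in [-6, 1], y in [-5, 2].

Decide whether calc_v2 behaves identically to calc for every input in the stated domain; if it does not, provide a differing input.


Consider the input x=-6, y=-5.
calc: t becomes -8; next u becomes -13; next ((-(x + -1)) == (t - y)) evaluates to false; next u becomes 80; next v becomes 1; next at k=0:; next v becomes -2; next at j=0:; next v becomes -8; next at j=1:; next v becomes -14; next at k=1:; next v becomes -14; next at j=0:; next v becomes -20; next at j=1:; next v becomes -26; next at k=2:; next v becomes -26; next at j=0:; next v becomes -32; next at j=1:; next v becomes -38; next at k=3:; next v becomes -38; next at j=0:; next v becomes -44; next at j=1:; next v becomes -50; next s becomes 0; next at k=2:; next s becomes 0; next final value 58
calc_v2: t becomes -8; next q becomes -13; next (!((-(x + -1)) == (t - y))) evaluates to true; next q becomes 80; next v becomes 1; next at k=0:; next v becomes -2; next at j=0:; next v becomes -14; next u becomes -7; next at j=1:; next v becomes -14; next u becomes -7; next at k=1:; next v becomes -14; next at j=0:; next v becomes -14; next u becomes -7; next at j=1:; next v becomes -14; next u becomes -7; next at k=2:; next v becomes -14; next at j=0:; next v becomes -14; next u becomes -7; next at j=1:; next v becomes -14; next u becomes -7; next at k=3:; next v becomes -14; next at j=0:; next v becomes -14; next u becomes -7; next at j=1:; next v becomes -14; next u becomes -7; next s becomes 0; next at k=2:; next s becomes 0; next final value 22
58 != 22, so the rewrite changes behavior.
verdict: not equivalent; witness: x=-6, y=-5


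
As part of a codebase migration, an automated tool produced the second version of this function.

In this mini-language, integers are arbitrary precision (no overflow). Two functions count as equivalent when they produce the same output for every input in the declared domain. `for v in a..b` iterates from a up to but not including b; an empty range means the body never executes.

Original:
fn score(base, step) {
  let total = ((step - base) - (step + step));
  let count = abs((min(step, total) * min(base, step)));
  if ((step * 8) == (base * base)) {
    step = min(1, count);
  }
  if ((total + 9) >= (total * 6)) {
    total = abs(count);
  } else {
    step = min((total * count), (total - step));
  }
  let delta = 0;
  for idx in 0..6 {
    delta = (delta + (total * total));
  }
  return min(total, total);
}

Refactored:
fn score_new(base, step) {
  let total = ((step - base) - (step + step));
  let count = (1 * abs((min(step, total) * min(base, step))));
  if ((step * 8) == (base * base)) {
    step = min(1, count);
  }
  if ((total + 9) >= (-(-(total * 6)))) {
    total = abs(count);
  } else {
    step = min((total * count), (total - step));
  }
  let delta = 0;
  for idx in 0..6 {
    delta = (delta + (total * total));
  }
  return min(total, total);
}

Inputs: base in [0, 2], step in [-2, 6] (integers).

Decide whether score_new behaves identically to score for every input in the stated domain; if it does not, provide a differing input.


Equivalent — the differences include arithmetic usage differs, and constant usage differs, yet no declared input distinguishes the two.
Tracing base=1, step=5: score: total becomes -6; next count becomes 6; next ((step * 8) == (base * base)) evaluates to false; next ((total + 9) >= (total * 6)) evaluates to true; next total becomes 6; next delta becomes 0; next at idx=0:; next delta becomes 36; next at idx=1:; next delta becomes 72; next at idx=2:; next delta becomes 108; next at idx=3:; next delta becomes 144; next at idx=4:; next delta becomes 180; next at idx=5:; next delta becomes 216; next final value 6 | score_new: total becomes -6; next count becomes 6; next ((step * 8) == (base * base)) evaluates to false; next ((total + 9) >= (-(-(total * 6)))) evaluates to true; next total becomes 6; next delta becomes 0; next at idx=0:; next delta becomes 36; next at idx=1:; next delta becomes 72; next at idx=2:; next delta becomes 108; next at idx=3:; next delta becomes 144; next at idx=4:; next delta becomes 180; next at idx=5:; next delta becomes 216; next final value 6 — matching result 6.
Sweeping the whole domain (27 inputs) finds no disagreement.
verdict: equivalent


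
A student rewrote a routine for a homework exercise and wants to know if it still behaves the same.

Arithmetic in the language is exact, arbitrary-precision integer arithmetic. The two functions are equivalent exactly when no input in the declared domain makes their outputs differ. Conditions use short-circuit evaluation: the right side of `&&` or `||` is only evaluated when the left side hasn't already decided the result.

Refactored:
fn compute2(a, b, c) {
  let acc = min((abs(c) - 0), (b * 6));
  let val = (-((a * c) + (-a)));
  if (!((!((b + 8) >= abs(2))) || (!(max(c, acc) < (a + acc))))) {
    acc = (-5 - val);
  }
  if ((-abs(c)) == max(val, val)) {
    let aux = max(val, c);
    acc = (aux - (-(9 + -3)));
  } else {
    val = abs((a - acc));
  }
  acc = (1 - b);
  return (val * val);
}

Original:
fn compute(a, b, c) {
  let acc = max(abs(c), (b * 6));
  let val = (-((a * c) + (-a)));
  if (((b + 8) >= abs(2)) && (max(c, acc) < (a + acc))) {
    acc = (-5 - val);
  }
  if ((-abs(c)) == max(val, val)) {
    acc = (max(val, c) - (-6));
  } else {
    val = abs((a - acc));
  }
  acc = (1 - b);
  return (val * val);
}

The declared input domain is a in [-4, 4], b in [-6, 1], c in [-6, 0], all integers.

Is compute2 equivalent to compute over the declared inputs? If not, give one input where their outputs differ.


Take a=-4, b=-6, c=-6.
compute: acc becomes 6; next val becomes -28; next (((b + 8) >= abs(2)) && (max(c, acc) < (a + acc))) evaluates to false; next ((-abs(c)) == max(val, val)) evaluates to false; next val becomes 10; next acc becomes 7; next final value 100
compute2: acc becomes -36; next val becomes -28; next (!((!((b + 8) >= abs(2))) || (!(max(c, acc) < (a + acc))))) evaluates to false; next ((-abs(c)) == max(val, val)) evaluates to false; next val becomes 32; next acc becomes 7; next final value 1024
100 != 1024, so the rewrite changes behavior.
verdict: not equivalent; witness: a=-4, b=-6, c=-6


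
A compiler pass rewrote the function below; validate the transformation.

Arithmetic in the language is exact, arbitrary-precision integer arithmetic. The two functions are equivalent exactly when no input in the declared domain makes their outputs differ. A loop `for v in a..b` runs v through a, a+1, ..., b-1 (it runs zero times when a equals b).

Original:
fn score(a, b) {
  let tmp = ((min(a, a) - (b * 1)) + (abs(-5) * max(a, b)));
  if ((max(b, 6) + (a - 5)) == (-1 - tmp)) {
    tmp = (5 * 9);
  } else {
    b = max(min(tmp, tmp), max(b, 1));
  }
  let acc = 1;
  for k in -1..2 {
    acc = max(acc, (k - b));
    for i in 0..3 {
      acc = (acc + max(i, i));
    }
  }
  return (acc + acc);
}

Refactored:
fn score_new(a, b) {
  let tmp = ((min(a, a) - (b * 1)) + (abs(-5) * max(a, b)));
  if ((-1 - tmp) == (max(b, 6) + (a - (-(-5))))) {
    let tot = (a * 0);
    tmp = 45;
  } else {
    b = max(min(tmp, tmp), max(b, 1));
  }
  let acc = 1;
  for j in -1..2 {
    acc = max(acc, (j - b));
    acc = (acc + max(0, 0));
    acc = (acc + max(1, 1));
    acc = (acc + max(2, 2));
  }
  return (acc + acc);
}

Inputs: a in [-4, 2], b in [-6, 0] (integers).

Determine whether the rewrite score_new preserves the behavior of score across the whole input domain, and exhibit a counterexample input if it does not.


Comparing the listings, the differences include: arithmetic usage differs; also min/max/abs usage differs; also statement counts differ; also loop structure differs; also local variable names differ; also constant usage differs.
Spot check at a=-3, b=-4 — score: tmp=-14, then ((max(b, 6) + (a - 5)) == (-1 - tmp)) is false, then b=1, then acc=1, then (k=-1), then acc=1, then (i=0), then acc=1, then (i=1), then acc=2, then (i=2), then acc=4, then (k=0), then acc=4, then (i=0), then acc=4, then (i=1), then acc=5, then (i=2), then acc=7, then (k=1), then acc=7, then (i=0), then acc=7, then (i=1), then acc=8, then (i=2), then acc=10, then returns 20. score_new: tmp=-14, then ((-1 - tmp) == (max(b, 6) + (a - (-(-5))))) is false, then b=1, then acc=1, then (j=-1), then acc=1, then acc=1, then acc=2, then acc=4, then (j=0), then acc=4, then acc=4, then acc=5, then acc=7, then (j=1), then acc=7, then acc=7, then acc=8, then acc=10, then returns 20. Both give 20.
An exhaustive pass over the 49 declared inputs shows identical outputs.
verdict: equivalent


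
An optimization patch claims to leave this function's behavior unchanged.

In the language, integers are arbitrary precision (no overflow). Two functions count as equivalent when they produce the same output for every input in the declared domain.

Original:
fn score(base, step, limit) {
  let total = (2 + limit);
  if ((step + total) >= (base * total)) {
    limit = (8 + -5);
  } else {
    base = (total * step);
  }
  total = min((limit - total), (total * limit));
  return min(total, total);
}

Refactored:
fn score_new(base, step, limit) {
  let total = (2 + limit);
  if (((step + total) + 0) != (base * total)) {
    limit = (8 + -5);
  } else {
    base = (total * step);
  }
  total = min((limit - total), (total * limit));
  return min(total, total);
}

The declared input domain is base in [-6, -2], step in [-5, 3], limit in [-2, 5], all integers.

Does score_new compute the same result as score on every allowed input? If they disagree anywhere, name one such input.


The rewrite breaks on base=-6, step=-5, limit=-2, where the results are -2 and 0.
score: total becomes 0; next ((step + total) >= (base * total)) evaluates to false; next base becomes 0; next total becomes -2; next final value -2
score_new: total becomes 0; next (((step + total) + 0) != (base * total)) evaluates to true; next limit becomes 3; next total becomes 0; next final value 0
verdict: not equivalent; witness: base=-6, step=-5, limit=-2


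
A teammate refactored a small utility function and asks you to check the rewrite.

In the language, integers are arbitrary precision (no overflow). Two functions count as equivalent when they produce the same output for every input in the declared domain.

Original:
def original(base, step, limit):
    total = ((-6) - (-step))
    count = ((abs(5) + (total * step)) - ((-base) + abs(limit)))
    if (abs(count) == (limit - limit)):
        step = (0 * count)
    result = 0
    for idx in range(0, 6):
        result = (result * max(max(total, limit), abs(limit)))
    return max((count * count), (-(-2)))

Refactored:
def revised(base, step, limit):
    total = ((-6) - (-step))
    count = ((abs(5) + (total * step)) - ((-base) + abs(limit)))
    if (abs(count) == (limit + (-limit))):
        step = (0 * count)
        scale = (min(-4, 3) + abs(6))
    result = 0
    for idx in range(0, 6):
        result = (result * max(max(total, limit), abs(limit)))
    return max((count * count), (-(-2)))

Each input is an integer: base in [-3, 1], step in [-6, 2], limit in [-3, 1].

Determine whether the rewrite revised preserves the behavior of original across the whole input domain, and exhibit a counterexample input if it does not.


Changes here: statement counts differ, plus constant usage differs, plus arithmetic usage differs, plus local variable names differ, plus min/max/abs usage differs; the full 225-point sweep finds no disagreement.
verdict: equivalent


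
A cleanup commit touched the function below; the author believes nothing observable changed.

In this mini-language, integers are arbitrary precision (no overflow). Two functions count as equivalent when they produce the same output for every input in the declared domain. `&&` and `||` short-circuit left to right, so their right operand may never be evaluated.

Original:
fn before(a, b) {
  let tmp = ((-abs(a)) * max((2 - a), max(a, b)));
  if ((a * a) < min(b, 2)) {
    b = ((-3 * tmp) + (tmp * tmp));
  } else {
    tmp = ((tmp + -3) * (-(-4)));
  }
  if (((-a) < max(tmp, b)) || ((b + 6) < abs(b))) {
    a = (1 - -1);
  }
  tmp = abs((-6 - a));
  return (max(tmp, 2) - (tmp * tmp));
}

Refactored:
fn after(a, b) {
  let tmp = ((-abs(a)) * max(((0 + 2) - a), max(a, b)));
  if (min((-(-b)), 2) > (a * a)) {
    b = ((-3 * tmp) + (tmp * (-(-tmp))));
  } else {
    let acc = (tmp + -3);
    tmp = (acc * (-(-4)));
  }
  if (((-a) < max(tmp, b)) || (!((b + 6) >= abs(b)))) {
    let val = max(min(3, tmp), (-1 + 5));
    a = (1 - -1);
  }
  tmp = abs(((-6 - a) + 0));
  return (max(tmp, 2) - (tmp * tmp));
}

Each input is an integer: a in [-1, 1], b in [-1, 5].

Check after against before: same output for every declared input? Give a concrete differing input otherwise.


This is a faithful refactor — boolean connective usage differs; and local variable names differ; and comparison usage differs; and min/max/abs usage differs; and arithmetic usage differs; and constant usage differs; and statement counts differ, but the computed results match everywhere.
One worked example (a=1, b=2) — before: tmp=-2, then ((a * a) < min(b, 2)) is true, then b=10, then (((-a) < max(tmp, b)) || ((b + 6) < abs(b))) is true, then a=2, then tmp=8, then returns -56; after: tmp=-2, then (min((-(-b)), 2) > (a * a)) is true, then b=10, then (((-a) < max(tmp, b)) || (!((b + 6) >= abs(b)))) is true, then val=4, then a=2, then tmp=8, then returns -56; agreement on -56.
Across all 21 domain points the two functions coincide.
verdict: equivalent
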